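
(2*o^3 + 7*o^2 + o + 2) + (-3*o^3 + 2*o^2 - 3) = -o^3 + 9*o^2 + o - 1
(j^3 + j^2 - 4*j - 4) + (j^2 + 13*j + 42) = j^3 + 2*j^2 + 9*j + 38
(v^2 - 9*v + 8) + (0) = v^2 - 9*v + 8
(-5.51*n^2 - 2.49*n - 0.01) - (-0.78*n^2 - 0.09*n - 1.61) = -4.73*n^2 - 2.4*n + 1.6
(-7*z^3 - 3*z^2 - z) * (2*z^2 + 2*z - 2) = -14*z^5 - 20*z^4 + 6*z^3 + 4*z^2 + 2*z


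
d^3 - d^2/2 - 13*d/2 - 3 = (d - 3)*(d + 1/2)*(d + 2)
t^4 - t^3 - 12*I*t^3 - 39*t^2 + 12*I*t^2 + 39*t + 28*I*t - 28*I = (t - 1)*(t - 7*I)*(t - 4*I)*(t - I)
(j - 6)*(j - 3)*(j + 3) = j^3 - 6*j^2 - 9*j + 54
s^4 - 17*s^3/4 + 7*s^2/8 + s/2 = s*(s - 4)*(s - 1/2)*(s + 1/4)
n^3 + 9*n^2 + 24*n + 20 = (n + 2)^2*(n + 5)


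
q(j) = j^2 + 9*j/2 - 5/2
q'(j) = 2*j + 9/2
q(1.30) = 5.04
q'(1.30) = 7.10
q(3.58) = 26.43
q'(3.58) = 11.66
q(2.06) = 11.01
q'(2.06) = 8.62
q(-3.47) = -6.07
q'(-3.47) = -2.44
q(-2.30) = -7.56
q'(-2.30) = -0.10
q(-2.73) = -7.33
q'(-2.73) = -0.96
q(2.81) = 18.04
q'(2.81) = 10.12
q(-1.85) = -7.40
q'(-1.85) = 0.80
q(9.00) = 119.00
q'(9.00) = 22.50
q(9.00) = 119.00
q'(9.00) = 22.50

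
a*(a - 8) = a^2 - 8*a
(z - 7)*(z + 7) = z^2 - 49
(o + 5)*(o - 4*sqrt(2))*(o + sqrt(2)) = o^3 - 3*sqrt(2)*o^2 + 5*o^2 - 15*sqrt(2)*o - 8*o - 40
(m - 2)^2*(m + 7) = m^3 + 3*m^2 - 24*m + 28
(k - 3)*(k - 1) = k^2 - 4*k + 3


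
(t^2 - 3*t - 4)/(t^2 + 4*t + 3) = (t - 4)/(t + 3)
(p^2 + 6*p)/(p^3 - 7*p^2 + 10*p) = (p + 6)/(p^2 - 7*p + 10)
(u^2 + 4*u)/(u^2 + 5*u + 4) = u/(u + 1)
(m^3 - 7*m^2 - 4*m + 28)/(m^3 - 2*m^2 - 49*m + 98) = (m + 2)/(m + 7)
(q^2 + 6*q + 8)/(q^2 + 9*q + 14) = (q + 4)/(q + 7)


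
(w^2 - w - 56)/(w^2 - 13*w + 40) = (w + 7)/(w - 5)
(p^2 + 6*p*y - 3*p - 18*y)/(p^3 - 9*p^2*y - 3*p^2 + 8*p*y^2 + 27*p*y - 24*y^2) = (p + 6*y)/(p^2 - 9*p*y + 8*y^2)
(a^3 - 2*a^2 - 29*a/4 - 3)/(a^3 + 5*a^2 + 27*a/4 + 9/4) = (a - 4)/(a + 3)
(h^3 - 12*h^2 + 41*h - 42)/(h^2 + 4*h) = (h^3 - 12*h^2 + 41*h - 42)/(h*(h + 4))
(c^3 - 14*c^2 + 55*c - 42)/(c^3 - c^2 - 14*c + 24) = (c^3 - 14*c^2 + 55*c - 42)/(c^3 - c^2 - 14*c + 24)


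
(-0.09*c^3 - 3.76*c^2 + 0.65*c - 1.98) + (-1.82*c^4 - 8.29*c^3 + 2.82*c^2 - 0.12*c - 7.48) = -1.82*c^4 - 8.38*c^3 - 0.94*c^2 + 0.53*c - 9.46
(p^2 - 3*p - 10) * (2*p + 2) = 2*p^3 - 4*p^2 - 26*p - 20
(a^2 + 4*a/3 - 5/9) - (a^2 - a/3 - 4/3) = 5*a/3 + 7/9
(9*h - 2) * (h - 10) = 9*h^2 - 92*h + 20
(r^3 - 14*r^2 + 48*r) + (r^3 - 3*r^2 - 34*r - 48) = 2*r^3 - 17*r^2 + 14*r - 48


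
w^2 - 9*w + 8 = (w - 8)*(w - 1)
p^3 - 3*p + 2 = (p - 1)^2*(p + 2)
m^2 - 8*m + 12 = (m - 6)*(m - 2)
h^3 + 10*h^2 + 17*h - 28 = (h - 1)*(h + 4)*(h + 7)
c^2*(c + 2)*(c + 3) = c^4 + 5*c^3 + 6*c^2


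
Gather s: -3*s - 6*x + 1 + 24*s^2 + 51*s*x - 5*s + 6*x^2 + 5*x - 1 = 24*s^2 + s*(51*x - 8) + 6*x^2 - x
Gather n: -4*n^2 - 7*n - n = -4*n^2 - 8*n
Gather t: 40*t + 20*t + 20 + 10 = 60*t + 30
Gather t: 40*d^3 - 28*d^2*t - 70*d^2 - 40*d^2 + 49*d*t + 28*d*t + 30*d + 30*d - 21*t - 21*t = 40*d^3 - 110*d^2 + 60*d + t*(-28*d^2 + 77*d - 42)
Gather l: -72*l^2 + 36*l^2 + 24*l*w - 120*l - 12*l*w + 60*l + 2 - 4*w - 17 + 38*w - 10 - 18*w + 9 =-36*l^2 + l*(12*w - 60) + 16*w - 16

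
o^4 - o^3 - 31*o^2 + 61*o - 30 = (o - 5)*(o - 1)^2*(o + 6)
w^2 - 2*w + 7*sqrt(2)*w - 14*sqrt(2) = (w - 2)*(w + 7*sqrt(2))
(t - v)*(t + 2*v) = t^2 + t*v - 2*v^2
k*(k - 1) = k^2 - k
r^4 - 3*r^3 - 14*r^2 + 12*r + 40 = (r - 5)*(r - 2)*(r + 2)^2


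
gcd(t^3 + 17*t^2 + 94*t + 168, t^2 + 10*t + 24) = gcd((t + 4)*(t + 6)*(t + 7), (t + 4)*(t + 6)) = t^2 + 10*t + 24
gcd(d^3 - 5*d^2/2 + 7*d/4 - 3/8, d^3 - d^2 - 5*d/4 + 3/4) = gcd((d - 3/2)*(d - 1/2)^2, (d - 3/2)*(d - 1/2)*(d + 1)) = d^2 - 2*d + 3/4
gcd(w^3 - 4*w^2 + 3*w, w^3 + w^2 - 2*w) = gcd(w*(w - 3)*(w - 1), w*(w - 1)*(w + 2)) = w^2 - w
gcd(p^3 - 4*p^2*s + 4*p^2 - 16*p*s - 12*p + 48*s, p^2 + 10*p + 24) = p + 6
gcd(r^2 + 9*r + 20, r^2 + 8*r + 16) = r + 4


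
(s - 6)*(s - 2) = s^2 - 8*s + 12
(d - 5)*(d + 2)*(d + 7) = d^3 + 4*d^2 - 31*d - 70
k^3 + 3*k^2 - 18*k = k*(k - 3)*(k + 6)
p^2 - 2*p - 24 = (p - 6)*(p + 4)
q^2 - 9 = (q - 3)*(q + 3)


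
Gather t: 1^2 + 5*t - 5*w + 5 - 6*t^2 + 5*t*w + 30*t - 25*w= -6*t^2 + t*(5*w + 35) - 30*w + 6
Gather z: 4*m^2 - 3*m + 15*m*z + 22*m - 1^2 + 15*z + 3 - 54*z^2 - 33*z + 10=4*m^2 + 19*m - 54*z^2 + z*(15*m - 18) + 12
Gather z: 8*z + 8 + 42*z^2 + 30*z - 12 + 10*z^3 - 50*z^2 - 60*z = 10*z^3 - 8*z^2 - 22*z - 4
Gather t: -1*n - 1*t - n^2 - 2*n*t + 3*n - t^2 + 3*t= -n^2 + 2*n - t^2 + t*(2 - 2*n)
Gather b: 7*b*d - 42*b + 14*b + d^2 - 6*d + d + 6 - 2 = b*(7*d - 28) + d^2 - 5*d + 4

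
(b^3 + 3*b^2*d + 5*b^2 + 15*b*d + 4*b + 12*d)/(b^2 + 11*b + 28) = (b^2 + 3*b*d + b + 3*d)/(b + 7)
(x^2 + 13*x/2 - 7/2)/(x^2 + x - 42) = (x - 1/2)/(x - 6)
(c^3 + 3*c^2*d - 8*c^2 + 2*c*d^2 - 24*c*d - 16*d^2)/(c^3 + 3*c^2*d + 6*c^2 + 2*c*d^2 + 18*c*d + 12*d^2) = (c - 8)/(c + 6)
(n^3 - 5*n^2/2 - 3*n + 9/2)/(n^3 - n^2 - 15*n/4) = 2*(n^2 - 4*n + 3)/(n*(2*n - 5))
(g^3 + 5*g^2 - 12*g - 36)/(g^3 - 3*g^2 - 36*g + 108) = (g + 2)/(g - 6)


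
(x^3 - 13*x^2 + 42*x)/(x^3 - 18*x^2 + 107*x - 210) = x/(x - 5)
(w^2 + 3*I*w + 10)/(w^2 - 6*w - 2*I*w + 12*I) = (w + 5*I)/(w - 6)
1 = 1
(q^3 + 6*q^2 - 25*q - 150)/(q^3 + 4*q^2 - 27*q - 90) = (q + 5)/(q + 3)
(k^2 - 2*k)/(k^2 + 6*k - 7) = k*(k - 2)/(k^2 + 6*k - 7)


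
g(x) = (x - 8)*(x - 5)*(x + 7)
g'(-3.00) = 12.00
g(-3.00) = 352.00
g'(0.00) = -51.00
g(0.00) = 280.00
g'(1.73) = -62.78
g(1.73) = 178.99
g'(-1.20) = -32.28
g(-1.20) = 330.83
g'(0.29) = -54.23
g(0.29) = 264.73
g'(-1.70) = -21.93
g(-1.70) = 344.45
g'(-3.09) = 14.72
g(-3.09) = 350.80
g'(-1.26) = -31.12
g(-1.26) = 332.73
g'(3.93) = -51.83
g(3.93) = 47.60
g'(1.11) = -60.62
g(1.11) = 217.37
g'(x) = (x - 8)*(x - 5) + (x - 8)*(x + 7) + (x - 5)*(x + 7) = 3*x^2 - 12*x - 51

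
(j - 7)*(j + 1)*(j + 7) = j^3 + j^2 - 49*j - 49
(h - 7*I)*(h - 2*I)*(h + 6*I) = h^3 - 3*I*h^2 + 40*h - 84*I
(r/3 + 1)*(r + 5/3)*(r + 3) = r^3/3 + 23*r^2/9 + 19*r/3 + 5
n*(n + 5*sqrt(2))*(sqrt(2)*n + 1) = sqrt(2)*n^3 + 11*n^2 + 5*sqrt(2)*n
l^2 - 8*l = l*(l - 8)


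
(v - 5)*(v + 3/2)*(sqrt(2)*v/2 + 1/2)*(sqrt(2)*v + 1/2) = v^4 - 7*v^3/2 + 3*sqrt(2)*v^3/4 - 29*v^2/4 - 21*sqrt(2)*v^2/8 - 45*sqrt(2)*v/8 - 7*v/8 - 15/8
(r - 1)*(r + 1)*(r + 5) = r^3 + 5*r^2 - r - 5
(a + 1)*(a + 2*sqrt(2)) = a^2 + a + 2*sqrt(2)*a + 2*sqrt(2)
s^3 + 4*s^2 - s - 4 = (s - 1)*(s + 1)*(s + 4)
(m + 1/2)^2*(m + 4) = m^3 + 5*m^2 + 17*m/4 + 1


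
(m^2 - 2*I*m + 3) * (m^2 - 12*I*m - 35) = m^4 - 14*I*m^3 - 56*m^2 + 34*I*m - 105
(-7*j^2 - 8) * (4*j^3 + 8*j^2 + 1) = -28*j^5 - 56*j^4 - 32*j^3 - 71*j^2 - 8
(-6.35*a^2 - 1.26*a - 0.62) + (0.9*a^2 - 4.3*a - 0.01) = -5.45*a^2 - 5.56*a - 0.63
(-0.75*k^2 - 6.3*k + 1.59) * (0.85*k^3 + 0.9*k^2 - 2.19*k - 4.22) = -0.6375*k^5 - 6.03*k^4 - 2.676*k^3 + 18.393*k^2 + 23.1039*k - 6.7098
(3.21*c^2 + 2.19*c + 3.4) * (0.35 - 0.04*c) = -0.1284*c^3 + 1.0359*c^2 + 0.6305*c + 1.19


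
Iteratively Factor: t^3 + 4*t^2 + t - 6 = (t + 2)*(t^2 + 2*t - 3) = (t - 1)*(t + 2)*(t + 3)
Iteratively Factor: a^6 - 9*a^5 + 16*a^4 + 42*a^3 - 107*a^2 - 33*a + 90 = (a + 2)*(a^5 - 11*a^4 + 38*a^3 - 34*a^2 - 39*a + 45) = (a - 3)*(a + 2)*(a^4 - 8*a^3 + 14*a^2 + 8*a - 15) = (a - 3)*(a + 1)*(a + 2)*(a^3 - 9*a^2 + 23*a - 15) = (a - 3)*(a - 1)*(a + 1)*(a + 2)*(a^2 - 8*a + 15) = (a - 3)^2*(a - 1)*(a + 1)*(a + 2)*(a - 5)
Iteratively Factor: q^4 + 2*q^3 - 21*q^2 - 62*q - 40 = (q + 2)*(q^3 - 21*q - 20) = (q + 2)*(q + 4)*(q^2 - 4*q - 5) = (q - 5)*(q + 2)*(q + 4)*(q + 1)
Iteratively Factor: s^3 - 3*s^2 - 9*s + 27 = (s - 3)*(s^2 - 9) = (s - 3)*(s + 3)*(s - 3)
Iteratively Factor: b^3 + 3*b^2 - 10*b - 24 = (b - 3)*(b^2 + 6*b + 8) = (b - 3)*(b + 4)*(b + 2)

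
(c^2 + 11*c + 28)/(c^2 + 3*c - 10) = (c^2 + 11*c + 28)/(c^2 + 3*c - 10)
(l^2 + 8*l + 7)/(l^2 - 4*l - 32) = (l^2 + 8*l + 7)/(l^2 - 4*l - 32)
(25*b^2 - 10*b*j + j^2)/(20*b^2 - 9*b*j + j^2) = (5*b - j)/(4*b - j)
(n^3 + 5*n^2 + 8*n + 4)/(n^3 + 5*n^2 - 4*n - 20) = (n^2 + 3*n + 2)/(n^2 + 3*n - 10)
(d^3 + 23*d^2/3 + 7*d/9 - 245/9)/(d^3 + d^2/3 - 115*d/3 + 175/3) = (d + 7/3)/(d - 5)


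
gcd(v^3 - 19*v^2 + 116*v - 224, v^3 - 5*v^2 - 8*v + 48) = v - 4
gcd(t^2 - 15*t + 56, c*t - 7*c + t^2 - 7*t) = t - 7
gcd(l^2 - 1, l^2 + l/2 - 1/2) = l + 1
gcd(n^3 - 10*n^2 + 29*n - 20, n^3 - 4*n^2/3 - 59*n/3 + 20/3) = n - 5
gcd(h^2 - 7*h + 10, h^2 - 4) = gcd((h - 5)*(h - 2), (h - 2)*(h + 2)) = h - 2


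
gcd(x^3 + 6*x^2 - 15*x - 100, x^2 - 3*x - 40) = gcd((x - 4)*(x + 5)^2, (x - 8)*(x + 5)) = x + 5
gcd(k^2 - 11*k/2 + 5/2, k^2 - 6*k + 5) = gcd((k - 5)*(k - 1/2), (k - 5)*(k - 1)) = k - 5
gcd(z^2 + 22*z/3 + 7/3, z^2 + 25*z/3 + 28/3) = z + 7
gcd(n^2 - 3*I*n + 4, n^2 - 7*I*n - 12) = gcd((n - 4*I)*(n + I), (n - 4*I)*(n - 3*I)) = n - 4*I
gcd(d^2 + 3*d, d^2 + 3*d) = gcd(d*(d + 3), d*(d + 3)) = d^2 + 3*d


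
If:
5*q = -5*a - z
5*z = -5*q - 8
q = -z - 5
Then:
No Solution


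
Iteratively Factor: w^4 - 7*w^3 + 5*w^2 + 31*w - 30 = (w - 1)*(w^3 - 6*w^2 - w + 30) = (w - 1)*(w + 2)*(w^2 - 8*w + 15) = (w - 5)*(w - 1)*(w + 2)*(w - 3)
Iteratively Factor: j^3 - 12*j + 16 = (j - 2)*(j^2 + 2*j - 8) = (j - 2)*(j + 4)*(j - 2)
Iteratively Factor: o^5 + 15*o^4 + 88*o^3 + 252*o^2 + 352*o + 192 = (o + 2)*(o^4 + 13*o^3 + 62*o^2 + 128*o + 96) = (o + 2)*(o + 3)*(o^3 + 10*o^2 + 32*o + 32) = (o + 2)^2*(o + 3)*(o^2 + 8*o + 16) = (o + 2)^2*(o + 3)*(o + 4)*(o + 4)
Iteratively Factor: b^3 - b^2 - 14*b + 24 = (b - 2)*(b^2 + b - 12) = (b - 3)*(b - 2)*(b + 4)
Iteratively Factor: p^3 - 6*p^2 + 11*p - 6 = (p - 1)*(p^2 - 5*p + 6) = (p - 2)*(p - 1)*(p - 3)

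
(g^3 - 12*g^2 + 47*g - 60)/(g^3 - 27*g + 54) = (g^2 - 9*g + 20)/(g^2 + 3*g - 18)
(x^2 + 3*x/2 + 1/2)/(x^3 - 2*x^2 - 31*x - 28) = (x + 1/2)/(x^2 - 3*x - 28)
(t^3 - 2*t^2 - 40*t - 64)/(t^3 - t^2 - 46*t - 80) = (t + 4)/(t + 5)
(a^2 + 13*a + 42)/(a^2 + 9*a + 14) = (a + 6)/(a + 2)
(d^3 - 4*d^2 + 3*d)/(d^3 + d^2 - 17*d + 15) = d/(d + 5)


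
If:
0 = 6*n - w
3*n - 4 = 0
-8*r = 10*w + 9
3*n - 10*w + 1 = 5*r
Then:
No Solution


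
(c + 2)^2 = c^2 + 4*c + 4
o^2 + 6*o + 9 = (o + 3)^2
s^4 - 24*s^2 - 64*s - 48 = (s - 6)*(s + 2)^3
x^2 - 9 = (x - 3)*(x + 3)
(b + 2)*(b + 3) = b^2 + 5*b + 6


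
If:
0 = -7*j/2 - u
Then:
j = -2*u/7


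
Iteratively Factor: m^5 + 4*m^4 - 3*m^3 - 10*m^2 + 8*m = (m + 2)*(m^4 + 2*m^3 - 7*m^2 + 4*m) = (m - 1)*(m + 2)*(m^3 + 3*m^2 - 4*m) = (m - 1)*(m + 2)*(m + 4)*(m^2 - m) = (m - 1)^2*(m + 2)*(m + 4)*(m)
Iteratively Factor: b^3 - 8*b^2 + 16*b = (b - 4)*(b^2 - 4*b) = b*(b - 4)*(b - 4)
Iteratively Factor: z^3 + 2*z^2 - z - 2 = (z - 1)*(z^2 + 3*z + 2) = (z - 1)*(z + 2)*(z + 1)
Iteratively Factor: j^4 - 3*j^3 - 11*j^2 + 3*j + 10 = (j - 1)*(j^3 - 2*j^2 - 13*j - 10) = (j - 5)*(j - 1)*(j^2 + 3*j + 2) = (j - 5)*(j - 1)*(j + 2)*(j + 1)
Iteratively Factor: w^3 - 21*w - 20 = (w + 1)*(w^2 - w - 20) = (w + 1)*(w + 4)*(w - 5)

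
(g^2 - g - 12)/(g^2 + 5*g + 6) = (g - 4)/(g + 2)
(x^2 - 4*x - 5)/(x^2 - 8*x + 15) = (x + 1)/(x - 3)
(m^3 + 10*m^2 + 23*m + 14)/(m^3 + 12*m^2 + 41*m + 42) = (m + 1)/(m + 3)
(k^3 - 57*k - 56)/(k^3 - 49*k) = (k^2 - 7*k - 8)/(k*(k - 7))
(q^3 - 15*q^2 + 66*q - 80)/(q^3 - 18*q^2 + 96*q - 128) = (q - 5)/(q - 8)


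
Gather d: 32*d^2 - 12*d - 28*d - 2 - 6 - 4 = 32*d^2 - 40*d - 12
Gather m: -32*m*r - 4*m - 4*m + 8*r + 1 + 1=m*(-32*r - 8) + 8*r + 2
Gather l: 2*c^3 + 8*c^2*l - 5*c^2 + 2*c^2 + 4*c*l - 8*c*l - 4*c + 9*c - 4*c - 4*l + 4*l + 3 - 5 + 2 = 2*c^3 - 3*c^2 + c + l*(8*c^2 - 4*c)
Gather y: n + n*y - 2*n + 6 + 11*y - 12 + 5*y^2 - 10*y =-n + 5*y^2 + y*(n + 1) - 6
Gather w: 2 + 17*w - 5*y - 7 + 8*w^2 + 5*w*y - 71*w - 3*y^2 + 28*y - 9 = 8*w^2 + w*(5*y - 54) - 3*y^2 + 23*y - 14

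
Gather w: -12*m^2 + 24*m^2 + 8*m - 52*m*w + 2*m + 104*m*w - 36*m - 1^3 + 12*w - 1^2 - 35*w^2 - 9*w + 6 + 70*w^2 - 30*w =12*m^2 - 26*m + 35*w^2 + w*(52*m - 27) + 4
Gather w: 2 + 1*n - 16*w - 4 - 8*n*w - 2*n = -n + w*(-8*n - 16) - 2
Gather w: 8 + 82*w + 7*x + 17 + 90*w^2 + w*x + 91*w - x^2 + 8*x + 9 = 90*w^2 + w*(x + 173) - x^2 + 15*x + 34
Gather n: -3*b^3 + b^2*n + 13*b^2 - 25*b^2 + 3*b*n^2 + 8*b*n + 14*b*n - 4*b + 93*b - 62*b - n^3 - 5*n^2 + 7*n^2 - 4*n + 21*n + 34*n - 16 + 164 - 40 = -3*b^3 - 12*b^2 + 27*b - n^3 + n^2*(3*b + 2) + n*(b^2 + 22*b + 51) + 108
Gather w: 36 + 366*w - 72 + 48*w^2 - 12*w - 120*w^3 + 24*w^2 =-120*w^3 + 72*w^2 + 354*w - 36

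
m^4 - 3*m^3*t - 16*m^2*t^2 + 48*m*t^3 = m*(m - 4*t)*(m - 3*t)*(m + 4*t)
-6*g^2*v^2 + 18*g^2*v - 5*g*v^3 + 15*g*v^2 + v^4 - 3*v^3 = v*(-6*g + v)*(g + v)*(v - 3)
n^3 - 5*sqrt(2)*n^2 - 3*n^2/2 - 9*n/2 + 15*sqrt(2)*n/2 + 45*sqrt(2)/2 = (n - 3)*(n + 3/2)*(n - 5*sqrt(2))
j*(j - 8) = j^2 - 8*j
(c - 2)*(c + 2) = c^2 - 4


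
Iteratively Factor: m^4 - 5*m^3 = (m)*(m^3 - 5*m^2) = m^2*(m^2 - 5*m) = m^2*(m - 5)*(m)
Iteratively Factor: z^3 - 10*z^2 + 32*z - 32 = (z - 2)*(z^2 - 8*z + 16) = (z - 4)*(z - 2)*(z - 4)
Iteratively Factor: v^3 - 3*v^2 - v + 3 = (v - 3)*(v^2 - 1) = (v - 3)*(v - 1)*(v + 1)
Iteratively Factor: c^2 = (c)*(c)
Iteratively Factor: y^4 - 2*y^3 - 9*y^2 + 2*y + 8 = (y - 1)*(y^3 - y^2 - 10*y - 8) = (y - 1)*(y + 2)*(y^2 - 3*y - 4) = (y - 1)*(y + 1)*(y + 2)*(y - 4)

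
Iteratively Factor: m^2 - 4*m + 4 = (m - 2)*(m - 2)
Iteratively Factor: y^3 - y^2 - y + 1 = (y - 1)*(y^2 - 1) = (y - 1)^2*(y + 1)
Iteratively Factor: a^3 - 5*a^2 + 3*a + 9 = (a - 3)*(a^2 - 2*a - 3) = (a - 3)*(a + 1)*(a - 3)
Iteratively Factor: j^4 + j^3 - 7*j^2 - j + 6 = (j - 1)*(j^3 + 2*j^2 - 5*j - 6) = (j - 1)*(j + 3)*(j^2 - j - 2) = (j - 2)*(j - 1)*(j + 3)*(j + 1)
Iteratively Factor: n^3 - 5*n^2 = (n)*(n^2 - 5*n) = n^2*(n - 5)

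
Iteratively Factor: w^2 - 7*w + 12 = (w - 4)*(w - 3)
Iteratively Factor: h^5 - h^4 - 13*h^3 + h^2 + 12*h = (h - 1)*(h^4 - 13*h^2 - 12*h) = h*(h - 1)*(h^3 - 13*h - 12) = h*(h - 1)*(h + 1)*(h^2 - h - 12) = h*(h - 1)*(h + 1)*(h + 3)*(h - 4)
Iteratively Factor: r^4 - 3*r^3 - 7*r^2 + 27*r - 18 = (r - 2)*(r^3 - r^2 - 9*r + 9) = (r - 2)*(r + 3)*(r^2 - 4*r + 3) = (r - 2)*(r - 1)*(r + 3)*(r - 3)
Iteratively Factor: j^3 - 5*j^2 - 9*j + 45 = (j - 3)*(j^2 - 2*j - 15) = (j - 3)*(j + 3)*(j - 5)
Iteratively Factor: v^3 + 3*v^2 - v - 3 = (v - 1)*(v^2 + 4*v + 3) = (v - 1)*(v + 1)*(v + 3)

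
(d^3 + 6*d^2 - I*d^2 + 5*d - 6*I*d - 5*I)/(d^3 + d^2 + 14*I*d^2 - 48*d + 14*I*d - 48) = (d^2 + d*(5 - I) - 5*I)/(d^2 + 14*I*d - 48)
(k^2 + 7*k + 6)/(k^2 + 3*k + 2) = (k + 6)/(k + 2)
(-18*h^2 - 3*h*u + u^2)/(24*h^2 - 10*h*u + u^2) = (3*h + u)/(-4*h + u)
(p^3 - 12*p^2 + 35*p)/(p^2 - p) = (p^2 - 12*p + 35)/(p - 1)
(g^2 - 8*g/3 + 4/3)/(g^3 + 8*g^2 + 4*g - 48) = (g - 2/3)/(g^2 + 10*g + 24)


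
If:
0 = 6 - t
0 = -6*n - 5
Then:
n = -5/6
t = 6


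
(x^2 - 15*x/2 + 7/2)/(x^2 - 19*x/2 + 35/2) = (2*x - 1)/(2*x - 5)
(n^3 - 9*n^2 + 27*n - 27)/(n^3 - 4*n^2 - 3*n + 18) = (n - 3)/(n + 2)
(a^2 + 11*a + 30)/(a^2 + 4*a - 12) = (a + 5)/(a - 2)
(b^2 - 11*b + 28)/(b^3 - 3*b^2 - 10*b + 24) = (b - 7)/(b^2 + b - 6)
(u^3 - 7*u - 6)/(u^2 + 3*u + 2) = u - 3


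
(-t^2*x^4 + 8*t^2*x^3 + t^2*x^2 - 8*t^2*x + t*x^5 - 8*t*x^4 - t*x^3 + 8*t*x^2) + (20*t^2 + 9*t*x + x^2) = -t^2*x^4 + 8*t^2*x^3 + t^2*x^2 - 8*t^2*x + 20*t^2 + t*x^5 - 8*t*x^4 - t*x^3 + 8*t*x^2 + 9*t*x + x^2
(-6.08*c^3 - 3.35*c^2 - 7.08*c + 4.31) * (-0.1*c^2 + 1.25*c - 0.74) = 0.608*c^5 - 7.265*c^4 + 1.0197*c^3 - 6.802*c^2 + 10.6267*c - 3.1894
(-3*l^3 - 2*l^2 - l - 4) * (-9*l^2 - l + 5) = 27*l^5 + 21*l^4 - 4*l^3 + 27*l^2 - l - 20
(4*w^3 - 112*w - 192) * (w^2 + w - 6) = 4*w^5 + 4*w^4 - 136*w^3 - 304*w^2 + 480*w + 1152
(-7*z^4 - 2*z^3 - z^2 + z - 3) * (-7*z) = 49*z^5 + 14*z^4 + 7*z^3 - 7*z^2 + 21*z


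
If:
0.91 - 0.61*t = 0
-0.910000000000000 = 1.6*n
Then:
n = -0.57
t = 1.49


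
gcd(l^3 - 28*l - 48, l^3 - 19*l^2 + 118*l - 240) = l - 6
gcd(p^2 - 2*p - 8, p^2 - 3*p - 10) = p + 2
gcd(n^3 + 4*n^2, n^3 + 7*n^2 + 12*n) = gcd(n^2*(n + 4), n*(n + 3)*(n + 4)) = n^2 + 4*n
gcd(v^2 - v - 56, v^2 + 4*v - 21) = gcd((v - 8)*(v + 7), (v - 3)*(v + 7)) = v + 7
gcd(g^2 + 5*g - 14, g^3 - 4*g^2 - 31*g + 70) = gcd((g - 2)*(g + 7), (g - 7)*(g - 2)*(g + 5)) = g - 2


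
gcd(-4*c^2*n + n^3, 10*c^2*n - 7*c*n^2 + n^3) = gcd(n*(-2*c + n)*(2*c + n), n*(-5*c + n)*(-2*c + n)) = 2*c*n - n^2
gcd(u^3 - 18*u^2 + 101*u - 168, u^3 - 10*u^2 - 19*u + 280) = u^2 - 15*u + 56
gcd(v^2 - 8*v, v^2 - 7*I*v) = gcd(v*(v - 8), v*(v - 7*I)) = v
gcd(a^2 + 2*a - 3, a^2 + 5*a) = 1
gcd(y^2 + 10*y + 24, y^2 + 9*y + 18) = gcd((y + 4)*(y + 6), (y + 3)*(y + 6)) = y + 6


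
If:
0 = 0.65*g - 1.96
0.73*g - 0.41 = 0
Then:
No Solution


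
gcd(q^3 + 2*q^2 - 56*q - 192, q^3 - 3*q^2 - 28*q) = q + 4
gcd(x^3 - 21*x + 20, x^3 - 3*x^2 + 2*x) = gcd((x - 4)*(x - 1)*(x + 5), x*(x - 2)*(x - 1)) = x - 1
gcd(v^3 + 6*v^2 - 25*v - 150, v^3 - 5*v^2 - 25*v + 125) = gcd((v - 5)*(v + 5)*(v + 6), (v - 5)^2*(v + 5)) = v^2 - 25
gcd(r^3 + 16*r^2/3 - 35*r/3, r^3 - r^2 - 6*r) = r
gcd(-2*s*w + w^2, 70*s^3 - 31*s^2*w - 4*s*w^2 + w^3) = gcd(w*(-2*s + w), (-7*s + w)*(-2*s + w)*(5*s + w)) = 2*s - w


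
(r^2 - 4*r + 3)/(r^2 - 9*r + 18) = (r - 1)/(r - 6)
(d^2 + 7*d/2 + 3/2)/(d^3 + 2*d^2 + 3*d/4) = 2*(d + 3)/(d*(2*d + 3))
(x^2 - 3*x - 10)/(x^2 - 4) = (x - 5)/(x - 2)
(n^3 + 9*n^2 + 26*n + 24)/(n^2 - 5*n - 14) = (n^2 + 7*n + 12)/(n - 7)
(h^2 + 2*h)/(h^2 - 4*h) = (h + 2)/(h - 4)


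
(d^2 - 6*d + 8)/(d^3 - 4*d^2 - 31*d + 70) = (d - 4)/(d^2 - 2*d - 35)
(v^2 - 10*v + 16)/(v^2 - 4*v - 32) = (v - 2)/(v + 4)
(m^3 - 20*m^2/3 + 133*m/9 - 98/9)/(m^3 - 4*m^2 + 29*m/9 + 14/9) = (3*m - 7)/(3*m + 1)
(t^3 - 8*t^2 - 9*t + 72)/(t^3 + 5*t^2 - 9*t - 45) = (t - 8)/(t + 5)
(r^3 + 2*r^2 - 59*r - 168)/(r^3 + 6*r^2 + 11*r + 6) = (r^2 - r - 56)/(r^2 + 3*r + 2)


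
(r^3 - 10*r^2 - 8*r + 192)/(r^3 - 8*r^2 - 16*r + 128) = (r - 6)/(r - 4)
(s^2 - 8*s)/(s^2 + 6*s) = (s - 8)/(s + 6)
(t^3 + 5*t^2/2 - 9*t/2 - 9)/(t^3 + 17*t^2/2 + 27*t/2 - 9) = (2*t^2 - t - 6)/(2*t^2 + 11*t - 6)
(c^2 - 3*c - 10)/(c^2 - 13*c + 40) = (c + 2)/(c - 8)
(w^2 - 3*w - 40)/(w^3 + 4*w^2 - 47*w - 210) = (w - 8)/(w^2 - w - 42)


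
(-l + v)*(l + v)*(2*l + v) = -2*l^3 - l^2*v + 2*l*v^2 + v^3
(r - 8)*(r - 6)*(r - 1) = r^3 - 15*r^2 + 62*r - 48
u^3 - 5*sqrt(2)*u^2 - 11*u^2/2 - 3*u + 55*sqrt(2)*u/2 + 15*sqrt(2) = (u - 6)*(u + 1/2)*(u - 5*sqrt(2))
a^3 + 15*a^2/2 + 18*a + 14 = (a + 2)^2*(a + 7/2)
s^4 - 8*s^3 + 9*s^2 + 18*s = s*(s - 6)*(s - 3)*(s + 1)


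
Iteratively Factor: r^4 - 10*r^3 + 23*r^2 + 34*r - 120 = (r + 2)*(r^3 - 12*r^2 + 47*r - 60) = (r - 5)*(r + 2)*(r^2 - 7*r + 12) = (r - 5)*(r - 3)*(r + 2)*(r - 4)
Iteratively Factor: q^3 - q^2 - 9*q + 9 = (q - 3)*(q^2 + 2*q - 3) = (q - 3)*(q - 1)*(q + 3)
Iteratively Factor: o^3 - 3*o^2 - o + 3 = (o - 3)*(o^2 - 1) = (o - 3)*(o + 1)*(o - 1)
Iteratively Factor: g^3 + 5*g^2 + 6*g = (g + 3)*(g^2 + 2*g) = (g + 2)*(g + 3)*(g)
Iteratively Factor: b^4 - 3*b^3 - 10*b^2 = (b + 2)*(b^3 - 5*b^2) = b*(b + 2)*(b^2 - 5*b) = b^2*(b + 2)*(b - 5)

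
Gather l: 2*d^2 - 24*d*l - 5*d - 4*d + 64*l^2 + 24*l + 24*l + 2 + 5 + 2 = 2*d^2 - 9*d + 64*l^2 + l*(48 - 24*d) + 9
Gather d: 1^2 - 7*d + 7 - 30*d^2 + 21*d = -30*d^2 + 14*d + 8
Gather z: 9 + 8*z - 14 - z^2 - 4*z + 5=-z^2 + 4*z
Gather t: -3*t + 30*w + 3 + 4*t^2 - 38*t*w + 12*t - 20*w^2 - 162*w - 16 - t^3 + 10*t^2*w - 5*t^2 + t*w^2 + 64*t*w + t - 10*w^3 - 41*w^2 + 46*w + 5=-t^3 + t^2*(10*w - 1) + t*(w^2 + 26*w + 10) - 10*w^3 - 61*w^2 - 86*w - 8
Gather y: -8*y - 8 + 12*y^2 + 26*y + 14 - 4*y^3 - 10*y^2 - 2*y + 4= -4*y^3 + 2*y^2 + 16*y + 10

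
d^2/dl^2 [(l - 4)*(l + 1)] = 2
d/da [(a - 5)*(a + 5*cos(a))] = a + (5 - a)*(5*sin(a) - 1) + 5*cos(a)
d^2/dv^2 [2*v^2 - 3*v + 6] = 4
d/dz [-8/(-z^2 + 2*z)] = 16*(1 - z)/(z^2*(z - 2)^2)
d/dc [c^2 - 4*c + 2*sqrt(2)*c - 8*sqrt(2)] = 2*c - 4 + 2*sqrt(2)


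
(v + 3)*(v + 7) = v^2 + 10*v + 21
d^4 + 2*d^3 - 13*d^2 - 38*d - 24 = (d - 4)*(d + 1)*(d + 2)*(d + 3)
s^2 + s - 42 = (s - 6)*(s + 7)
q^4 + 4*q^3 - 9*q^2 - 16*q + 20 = (q - 2)*(q - 1)*(q + 2)*(q + 5)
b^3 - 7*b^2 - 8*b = b*(b - 8)*(b + 1)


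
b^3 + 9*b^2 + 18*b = b*(b + 3)*(b + 6)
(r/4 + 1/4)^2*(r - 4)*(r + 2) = r^4/16 - 11*r^2/16 - 9*r/8 - 1/2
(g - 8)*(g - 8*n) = g^2 - 8*g*n - 8*g + 64*n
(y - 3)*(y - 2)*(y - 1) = y^3 - 6*y^2 + 11*y - 6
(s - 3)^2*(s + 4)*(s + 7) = s^4 + 5*s^3 - 29*s^2 - 69*s + 252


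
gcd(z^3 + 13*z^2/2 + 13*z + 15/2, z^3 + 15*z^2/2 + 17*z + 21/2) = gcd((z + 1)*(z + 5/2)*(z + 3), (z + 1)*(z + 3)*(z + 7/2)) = z^2 + 4*z + 3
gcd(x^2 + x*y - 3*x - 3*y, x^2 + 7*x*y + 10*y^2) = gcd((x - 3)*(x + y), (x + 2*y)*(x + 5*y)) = 1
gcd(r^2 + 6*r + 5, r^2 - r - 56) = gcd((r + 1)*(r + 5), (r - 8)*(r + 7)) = 1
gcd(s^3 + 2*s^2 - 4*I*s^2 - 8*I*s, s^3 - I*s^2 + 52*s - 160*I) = s - 4*I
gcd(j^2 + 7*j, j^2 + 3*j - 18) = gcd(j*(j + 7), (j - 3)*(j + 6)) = 1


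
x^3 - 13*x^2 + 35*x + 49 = (x - 7)^2*(x + 1)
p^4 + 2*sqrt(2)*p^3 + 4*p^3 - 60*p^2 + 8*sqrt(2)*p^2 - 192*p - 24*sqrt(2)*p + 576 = (p - 2)*(p + 6)*(p - 4*sqrt(2))*(p + 6*sqrt(2))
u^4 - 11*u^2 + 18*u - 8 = (u - 2)*(u - 1)^2*(u + 4)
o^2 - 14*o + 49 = (o - 7)^2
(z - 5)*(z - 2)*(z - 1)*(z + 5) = z^4 - 3*z^3 - 23*z^2 + 75*z - 50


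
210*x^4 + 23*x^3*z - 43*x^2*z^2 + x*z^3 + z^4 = (-5*x + z)*(-3*x + z)*(2*x + z)*(7*x + z)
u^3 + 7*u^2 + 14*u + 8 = (u + 1)*(u + 2)*(u + 4)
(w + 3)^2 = w^2 + 6*w + 9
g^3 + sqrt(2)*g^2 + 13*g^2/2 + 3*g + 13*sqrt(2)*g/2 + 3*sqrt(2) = (g + 1/2)*(g + 6)*(g + sqrt(2))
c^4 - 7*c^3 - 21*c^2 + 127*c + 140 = (c - 7)*(c - 5)*(c + 1)*(c + 4)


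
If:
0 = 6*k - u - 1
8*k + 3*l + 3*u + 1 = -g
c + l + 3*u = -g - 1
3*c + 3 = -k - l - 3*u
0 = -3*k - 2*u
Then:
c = -4/7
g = 104/105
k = 2/15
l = -86/105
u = -1/5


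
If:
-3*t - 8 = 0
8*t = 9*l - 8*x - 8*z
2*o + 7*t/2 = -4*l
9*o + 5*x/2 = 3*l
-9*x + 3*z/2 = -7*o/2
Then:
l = 47216/22443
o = 3434/7481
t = -8/3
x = 6524/7481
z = 93394/22443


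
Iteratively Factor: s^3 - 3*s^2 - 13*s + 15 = (s - 5)*(s^2 + 2*s - 3) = (s - 5)*(s - 1)*(s + 3)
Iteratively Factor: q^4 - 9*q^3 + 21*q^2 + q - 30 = (q - 3)*(q^3 - 6*q^2 + 3*q + 10) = (q - 3)*(q + 1)*(q^2 - 7*q + 10) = (q - 3)*(q - 2)*(q + 1)*(q - 5)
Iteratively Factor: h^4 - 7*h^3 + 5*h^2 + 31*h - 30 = (h + 2)*(h^3 - 9*h^2 + 23*h - 15) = (h - 5)*(h + 2)*(h^2 - 4*h + 3) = (h - 5)*(h - 1)*(h + 2)*(h - 3)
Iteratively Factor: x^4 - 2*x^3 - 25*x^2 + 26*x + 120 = (x - 5)*(x^3 + 3*x^2 - 10*x - 24) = (x - 5)*(x - 3)*(x^2 + 6*x + 8) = (x - 5)*(x - 3)*(x + 4)*(x + 2)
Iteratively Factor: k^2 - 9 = (k - 3)*(k + 3)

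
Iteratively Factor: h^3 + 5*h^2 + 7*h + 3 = (h + 3)*(h^2 + 2*h + 1) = (h + 1)*(h + 3)*(h + 1)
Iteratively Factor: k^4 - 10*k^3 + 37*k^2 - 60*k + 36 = (k - 3)*(k^3 - 7*k^2 + 16*k - 12) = (k - 3)*(k - 2)*(k^2 - 5*k + 6) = (k - 3)*(k - 2)^2*(k - 3)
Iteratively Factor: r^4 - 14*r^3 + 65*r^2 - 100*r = (r - 4)*(r^3 - 10*r^2 + 25*r) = r*(r - 4)*(r^2 - 10*r + 25) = r*(r - 5)*(r - 4)*(r - 5)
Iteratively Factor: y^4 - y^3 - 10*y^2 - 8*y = (y + 2)*(y^3 - 3*y^2 - 4*y) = (y + 1)*(y + 2)*(y^2 - 4*y) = y*(y + 1)*(y + 2)*(y - 4)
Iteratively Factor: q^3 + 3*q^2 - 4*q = (q - 1)*(q^2 + 4*q) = q*(q - 1)*(q + 4)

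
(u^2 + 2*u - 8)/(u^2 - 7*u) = (u^2 + 2*u - 8)/(u*(u - 7))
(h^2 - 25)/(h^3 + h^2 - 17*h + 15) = (h - 5)/(h^2 - 4*h + 3)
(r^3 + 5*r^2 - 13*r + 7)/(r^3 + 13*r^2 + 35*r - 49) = (r - 1)/(r + 7)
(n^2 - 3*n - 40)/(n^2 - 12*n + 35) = (n^2 - 3*n - 40)/(n^2 - 12*n + 35)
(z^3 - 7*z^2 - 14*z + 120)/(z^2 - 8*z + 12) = (z^2 - z - 20)/(z - 2)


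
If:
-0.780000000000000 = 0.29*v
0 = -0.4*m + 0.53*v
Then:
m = -3.56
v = -2.69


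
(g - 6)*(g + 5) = g^2 - g - 30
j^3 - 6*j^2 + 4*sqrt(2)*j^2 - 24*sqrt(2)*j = j*(j - 6)*(j + 4*sqrt(2))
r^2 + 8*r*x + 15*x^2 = (r + 3*x)*(r + 5*x)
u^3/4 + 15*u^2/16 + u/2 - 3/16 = (u/4 + 1/4)*(u - 1/4)*(u + 3)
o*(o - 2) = o^2 - 2*o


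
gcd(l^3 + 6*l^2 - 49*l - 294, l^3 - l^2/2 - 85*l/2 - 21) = l^2 - l - 42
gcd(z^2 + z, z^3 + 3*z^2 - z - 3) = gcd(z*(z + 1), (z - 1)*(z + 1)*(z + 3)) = z + 1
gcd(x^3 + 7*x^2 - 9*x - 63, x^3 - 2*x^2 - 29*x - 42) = x + 3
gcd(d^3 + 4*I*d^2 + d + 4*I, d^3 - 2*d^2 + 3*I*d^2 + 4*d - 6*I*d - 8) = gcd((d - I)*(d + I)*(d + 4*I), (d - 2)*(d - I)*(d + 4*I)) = d^2 + 3*I*d + 4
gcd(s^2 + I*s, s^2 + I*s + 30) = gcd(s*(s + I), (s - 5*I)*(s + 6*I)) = 1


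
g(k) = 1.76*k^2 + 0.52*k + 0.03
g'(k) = 3.52*k + 0.52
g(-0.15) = -0.01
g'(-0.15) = -0.01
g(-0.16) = -0.01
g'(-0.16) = -0.04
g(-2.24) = 7.70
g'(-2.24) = -7.36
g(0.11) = 0.11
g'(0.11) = 0.91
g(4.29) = 34.65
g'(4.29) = 15.62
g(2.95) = 16.88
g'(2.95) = 10.90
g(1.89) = 7.30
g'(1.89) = 7.17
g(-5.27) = 46.17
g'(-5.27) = -18.03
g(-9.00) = 137.91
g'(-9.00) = -31.16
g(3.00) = 17.43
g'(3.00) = 11.08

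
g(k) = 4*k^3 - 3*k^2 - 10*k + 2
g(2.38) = 15.13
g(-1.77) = -11.88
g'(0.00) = -10.00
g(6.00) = 698.00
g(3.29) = 79.07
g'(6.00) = 386.00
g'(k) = 12*k^2 - 6*k - 10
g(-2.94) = -96.18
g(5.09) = 400.86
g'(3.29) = 100.15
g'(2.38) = 43.69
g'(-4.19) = 225.81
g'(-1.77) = 38.21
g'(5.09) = 270.36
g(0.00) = 2.00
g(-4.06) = -274.54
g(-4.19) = -303.01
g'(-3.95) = 200.93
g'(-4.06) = 212.16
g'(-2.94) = 111.36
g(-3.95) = -251.83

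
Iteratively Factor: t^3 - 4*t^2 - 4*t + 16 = (t - 2)*(t^2 - 2*t - 8) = (t - 4)*(t - 2)*(t + 2)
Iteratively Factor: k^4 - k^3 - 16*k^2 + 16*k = (k)*(k^3 - k^2 - 16*k + 16) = k*(k - 4)*(k^2 + 3*k - 4) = k*(k - 4)*(k - 1)*(k + 4)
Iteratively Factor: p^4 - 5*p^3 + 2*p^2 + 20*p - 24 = (p + 2)*(p^3 - 7*p^2 + 16*p - 12) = (p - 2)*(p + 2)*(p^2 - 5*p + 6) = (p - 2)^2*(p + 2)*(p - 3)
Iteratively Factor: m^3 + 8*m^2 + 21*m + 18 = (m + 2)*(m^2 + 6*m + 9) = (m + 2)*(m + 3)*(m + 3)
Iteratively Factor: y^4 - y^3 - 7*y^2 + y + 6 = (y - 1)*(y^3 - 7*y - 6) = (y - 3)*(y - 1)*(y^2 + 3*y + 2) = (y - 3)*(y - 1)*(y + 2)*(y + 1)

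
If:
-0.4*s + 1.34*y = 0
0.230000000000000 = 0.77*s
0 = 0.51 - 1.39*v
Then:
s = 0.30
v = 0.37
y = 0.09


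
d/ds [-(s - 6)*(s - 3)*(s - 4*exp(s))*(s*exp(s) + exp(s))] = (-s^4 + 8*s^3*exp(s) + 4*s^3 - 52*s^2*exp(s) + 15*s^2 + 8*s*exp(s) - 36*s + 180*exp(s) - 18)*exp(s)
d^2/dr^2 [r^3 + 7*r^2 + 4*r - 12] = 6*r + 14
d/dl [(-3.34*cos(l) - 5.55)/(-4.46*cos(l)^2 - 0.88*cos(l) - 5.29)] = (14.8964*cos(l)^2 + 49.506*cos(l) - 12.7846)*sin(l)/(19.8916*cos(l)^4 + 7.8496*cos(l)^3 + 47.9612*cos(l)^2 + 9.3104*cos(l) + 27.9841)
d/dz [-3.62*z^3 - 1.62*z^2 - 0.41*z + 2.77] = -10.86*z^2 - 3.24*z - 0.41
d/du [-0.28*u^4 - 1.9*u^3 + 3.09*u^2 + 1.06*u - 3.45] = -1.12*u^3 - 5.7*u^2 + 6.18*u + 1.06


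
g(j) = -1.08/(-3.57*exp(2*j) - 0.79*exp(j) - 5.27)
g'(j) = -1.08*(7.14*exp(2*j) + 0.79*exp(j))/(-3.57*exp(2*j) - 0.79*exp(j) - 5.27)^2 = (-7.7112*exp(j) - 0.8532)*exp(j)/(3.57*exp(2*j) + 0.79*exp(j) + 5.27)^2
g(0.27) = 0.09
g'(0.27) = -0.09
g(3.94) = 0.00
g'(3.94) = -0.00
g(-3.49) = 0.20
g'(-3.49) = -0.00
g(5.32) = 0.00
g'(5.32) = -0.00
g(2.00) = 0.01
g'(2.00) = -0.01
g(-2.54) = 0.20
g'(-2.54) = -0.00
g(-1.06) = 0.18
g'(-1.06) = -0.03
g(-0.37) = 0.14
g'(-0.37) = -0.08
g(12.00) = 0.00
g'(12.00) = 0.00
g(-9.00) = 0.20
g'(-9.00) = 0.00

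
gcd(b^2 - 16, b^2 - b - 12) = b - 4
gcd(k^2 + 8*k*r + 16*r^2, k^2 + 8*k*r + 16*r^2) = k^2 + 8*k*r + 16*r^2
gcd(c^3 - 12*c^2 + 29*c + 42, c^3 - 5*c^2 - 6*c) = c^2 - 5*c - 6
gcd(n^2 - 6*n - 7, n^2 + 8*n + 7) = n + 1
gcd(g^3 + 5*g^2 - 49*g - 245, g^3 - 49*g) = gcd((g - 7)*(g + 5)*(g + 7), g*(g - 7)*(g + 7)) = g^2 - 49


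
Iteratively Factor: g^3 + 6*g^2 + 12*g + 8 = (g + 2)*(g^2 + 4*g + 4) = (g + 2)^2*(g + 2)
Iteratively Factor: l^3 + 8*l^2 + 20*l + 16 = (l + 4)*(l^2 + 4*l + 4) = (l + 2)*(l + 4)*(l + 2)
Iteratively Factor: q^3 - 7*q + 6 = (q + 3)*(q^2 - 3*q + 2) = (q - 1)*(q + 3)*(q - 2)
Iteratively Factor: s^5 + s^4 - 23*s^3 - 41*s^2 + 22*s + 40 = (s + 2)*(s^4 - s^3 - 21*s^2 + s + 20) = (s - 5)*(s + 2)*(s^3 + 4*s^2 - s - 4) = (s - 5)*(s + 1)*(s + 2)*(s^2 + 3*s - 4) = (s - 5)*(s + 1)*(s + 2)*(s + 4)*(s - 1)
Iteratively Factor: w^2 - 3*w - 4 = (w - 4)*(w + 1)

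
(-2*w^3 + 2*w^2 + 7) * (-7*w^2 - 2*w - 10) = 14*w^5 - 10*w^4 + 16*w^3 - 69*w^2 - 14*w - 70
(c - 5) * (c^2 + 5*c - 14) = c^3 - 39*c + 70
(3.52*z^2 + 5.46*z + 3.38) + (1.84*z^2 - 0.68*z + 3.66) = 5.36*z^2 + 4.78*z + 7.04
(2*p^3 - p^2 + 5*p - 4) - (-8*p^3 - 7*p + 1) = 10*p^3 - p^2 + 12*p - 5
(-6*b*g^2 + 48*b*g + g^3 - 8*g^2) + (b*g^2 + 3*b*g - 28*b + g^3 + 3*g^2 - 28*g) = -5*b*g^2 + 51*b*g - 28*b + 2*g^3 - 5*g^2 - 28*g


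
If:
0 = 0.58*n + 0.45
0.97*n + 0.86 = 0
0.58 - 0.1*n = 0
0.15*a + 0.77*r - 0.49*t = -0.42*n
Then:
No Solution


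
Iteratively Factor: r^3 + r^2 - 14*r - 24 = (r + 2)*(r^2 - r - 12) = (r + 2)*(r + 3)*(r - 4)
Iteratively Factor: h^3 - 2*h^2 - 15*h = (h)*(h^2 - 2*h - 15) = h*(h + 3)*(h - 5)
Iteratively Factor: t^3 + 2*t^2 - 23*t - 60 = (t + 4)*(t^2 - 2*t - 15) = (t - 5)*(t + 4)*(t + 3)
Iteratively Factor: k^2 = (k)*(k)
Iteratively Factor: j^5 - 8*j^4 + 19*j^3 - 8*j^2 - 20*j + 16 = (j - 1)*(j^4 - 7*j^3 + 12*j^2 + 4*j - 16) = (j - 4)*(j - 1)*(j^3 - 3*j^2 + 4) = (j - 4)*(j - 1)*(j + 1)*(j^2 - 4*j + 4) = (j - 4)*(j - 2)*(j - 1)*(j + 1)*(j - 2)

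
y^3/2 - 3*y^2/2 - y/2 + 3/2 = (y/2 + 1/2)*(y - 3)*(y - 1)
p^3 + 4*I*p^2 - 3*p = p*(p + I)*(p + 3*I)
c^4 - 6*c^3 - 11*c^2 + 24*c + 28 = (c - 7)*(c - 2)*(c + 1)*(c + 2)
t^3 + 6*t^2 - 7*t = t*(t - 1)*(t + 7)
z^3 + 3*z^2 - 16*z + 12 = (z - 2)*(z - 1)*(z + 6)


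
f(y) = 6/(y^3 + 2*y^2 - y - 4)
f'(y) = 6*(-3*y^2 - 4*y + 1)/(y^3 + 2*y^2 - y - 4)^2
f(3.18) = 0.13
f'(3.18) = -0.12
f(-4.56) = -0.11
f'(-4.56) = -0.09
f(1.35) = 7.94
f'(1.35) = -103.76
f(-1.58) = -4.37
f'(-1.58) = -0.54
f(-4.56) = -0.11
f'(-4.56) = -0.09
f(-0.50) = -1.92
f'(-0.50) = 1.38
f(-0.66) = -2.18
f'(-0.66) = 1.84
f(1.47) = 2.96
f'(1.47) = -16.57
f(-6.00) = -0.04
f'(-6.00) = -0.02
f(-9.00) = -0.01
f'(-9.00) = 0.00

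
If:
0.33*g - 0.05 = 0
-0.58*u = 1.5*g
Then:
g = 0.15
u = -0.39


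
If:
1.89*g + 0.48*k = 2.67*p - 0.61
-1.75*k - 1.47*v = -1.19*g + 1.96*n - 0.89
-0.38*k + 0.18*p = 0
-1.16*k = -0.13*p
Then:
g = -0.32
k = 0.00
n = 0.258125472411187 - 0.75*v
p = 0.00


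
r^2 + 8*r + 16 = (r + 4)^2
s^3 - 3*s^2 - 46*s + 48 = (s - 8)*(s - 1)*(s + 6)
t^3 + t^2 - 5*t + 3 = (t - 1)^2*(t + 3)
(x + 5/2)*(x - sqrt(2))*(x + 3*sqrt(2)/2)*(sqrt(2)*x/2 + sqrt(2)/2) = sqrt(2)*x^4/2 + x^3/2 + 7*sqrt(2)*x^3/4 - sqrt(2)*x^2/4 + 7*x^2/4 - 21*sqrt(2)*x/4 + 5*x/4 - 15*sqrt(2)/4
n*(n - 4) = n^2 - 4*n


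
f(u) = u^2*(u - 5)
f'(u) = u^2 + 2*u*(u - 5) = u*(3*u - 10)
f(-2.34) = -40.19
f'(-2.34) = 39.83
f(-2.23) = -35.95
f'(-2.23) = 37.22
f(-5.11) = -263.99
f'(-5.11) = 129.44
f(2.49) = -15.56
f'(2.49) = -6.30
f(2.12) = -12.94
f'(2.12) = -7.72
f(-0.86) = -4.33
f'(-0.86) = 10.82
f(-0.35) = -0.66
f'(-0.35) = 3.87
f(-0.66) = -2.47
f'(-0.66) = 7.91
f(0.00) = 0.00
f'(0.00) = 0.00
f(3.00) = -18.00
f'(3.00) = -3.00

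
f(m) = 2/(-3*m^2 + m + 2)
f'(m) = 2*(6*m - 1)/(-3*m^2 + m + 2)^2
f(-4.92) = -0.03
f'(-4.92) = -0.01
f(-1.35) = -0.42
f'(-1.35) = -0.78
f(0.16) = 0.96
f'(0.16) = -0.02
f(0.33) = 1.00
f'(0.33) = 0.49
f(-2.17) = -0.14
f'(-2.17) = -0.14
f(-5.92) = -0.02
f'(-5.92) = -0.01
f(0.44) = 1.08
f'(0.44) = 0.95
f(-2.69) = -0.09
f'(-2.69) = -0.07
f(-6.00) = -0.02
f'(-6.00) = -0.00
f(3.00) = -0.09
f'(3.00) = 0.07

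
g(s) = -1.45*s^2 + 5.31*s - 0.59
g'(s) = 5.31 - 2.9*s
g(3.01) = 2.26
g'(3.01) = -3.42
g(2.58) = 3.46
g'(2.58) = -2.17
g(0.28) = 0.78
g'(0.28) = 4.50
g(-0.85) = -6.15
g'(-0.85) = 7.78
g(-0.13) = -1.30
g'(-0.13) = 5.69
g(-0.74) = -5.31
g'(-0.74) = 7.46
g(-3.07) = -30.56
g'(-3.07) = 14.21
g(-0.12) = -1.25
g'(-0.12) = 5.66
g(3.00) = 2.29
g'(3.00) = -3.39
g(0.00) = -0.59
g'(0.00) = 5.31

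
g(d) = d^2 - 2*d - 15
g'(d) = 2*d - 2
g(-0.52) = -13.69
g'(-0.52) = -3.04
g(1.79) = -15.38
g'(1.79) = 1.58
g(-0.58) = -13.50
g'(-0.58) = -3.16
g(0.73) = -15.93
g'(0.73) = -0.54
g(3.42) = -10.14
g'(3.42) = 4.84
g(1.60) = -15.64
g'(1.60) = 1.20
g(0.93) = -16.00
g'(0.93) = -0.14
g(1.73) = -15.47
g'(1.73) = 1.46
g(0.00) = -15.00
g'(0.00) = -2.00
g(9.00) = 48.00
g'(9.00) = 16.00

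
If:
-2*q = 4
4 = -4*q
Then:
No Solution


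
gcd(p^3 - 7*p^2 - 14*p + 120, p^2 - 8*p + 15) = p - 5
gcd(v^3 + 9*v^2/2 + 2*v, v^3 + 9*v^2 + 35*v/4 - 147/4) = 1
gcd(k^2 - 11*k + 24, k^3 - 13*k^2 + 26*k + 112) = k - 8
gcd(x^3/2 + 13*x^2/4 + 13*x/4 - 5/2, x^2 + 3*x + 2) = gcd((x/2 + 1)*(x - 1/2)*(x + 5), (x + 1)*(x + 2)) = x + 2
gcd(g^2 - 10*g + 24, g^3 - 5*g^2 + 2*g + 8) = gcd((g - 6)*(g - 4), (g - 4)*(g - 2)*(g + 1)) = g - 4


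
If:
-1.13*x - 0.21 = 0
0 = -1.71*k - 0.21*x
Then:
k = 0.02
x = -0.19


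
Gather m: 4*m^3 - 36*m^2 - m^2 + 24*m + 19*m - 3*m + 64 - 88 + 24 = 4*m^3 - 37*m^2 + 40*m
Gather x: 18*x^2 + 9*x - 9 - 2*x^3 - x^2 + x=-2*x^3 + 17*x^2 + 10*x - 9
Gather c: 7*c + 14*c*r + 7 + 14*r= c*(14*r + 7) + 14*r + 7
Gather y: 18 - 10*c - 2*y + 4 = -10*c - 2*y + 22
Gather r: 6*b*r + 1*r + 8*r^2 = 8*r^2 + r*(6*b + 1)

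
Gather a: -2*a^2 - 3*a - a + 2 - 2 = -2*a^2 - 4*a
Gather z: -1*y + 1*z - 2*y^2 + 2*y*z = -2*y^2 - y + z*(2*y + 1)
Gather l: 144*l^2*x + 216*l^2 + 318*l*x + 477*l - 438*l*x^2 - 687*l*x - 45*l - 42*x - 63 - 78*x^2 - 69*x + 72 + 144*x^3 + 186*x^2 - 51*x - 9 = l^2*(144*x + 216) + l*(-438*x^2 - 369*x + 432) + 144*x^3 + 108*x^2 - 162*x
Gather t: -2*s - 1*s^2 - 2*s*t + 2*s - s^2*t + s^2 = t*(-s^2 - 2*s)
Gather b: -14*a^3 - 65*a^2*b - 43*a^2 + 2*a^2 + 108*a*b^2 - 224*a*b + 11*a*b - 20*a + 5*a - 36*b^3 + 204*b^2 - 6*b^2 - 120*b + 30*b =-14*a^3 - 41*a^2 - 15*a - 36*b^3 + b^2*(108*a + 198) + b*(-65*a^2 - 213*a - 90)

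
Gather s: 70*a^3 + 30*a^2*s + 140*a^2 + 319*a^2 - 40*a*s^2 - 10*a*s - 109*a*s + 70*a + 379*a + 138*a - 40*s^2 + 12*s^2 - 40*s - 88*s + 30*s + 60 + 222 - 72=70*a^3 + 459*a^2 + 587*a + s^2*(-40*a - 28) + s*(30*a^2 - 119*a - 98) + 210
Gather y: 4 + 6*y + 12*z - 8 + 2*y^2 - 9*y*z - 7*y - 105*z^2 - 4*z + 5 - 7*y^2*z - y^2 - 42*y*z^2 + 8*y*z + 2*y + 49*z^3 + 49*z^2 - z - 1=y^2*(1 - 7*z) + y*(-42*z^2 - z + 1) + 49*z^3 - 56*z^2 + 7*z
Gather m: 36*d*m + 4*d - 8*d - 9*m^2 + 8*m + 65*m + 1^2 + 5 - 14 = -4*d - 9*m^2 + m*(36*d + 73) - 8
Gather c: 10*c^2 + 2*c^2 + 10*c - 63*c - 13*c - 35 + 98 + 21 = 12*c^2 - 66*c + 84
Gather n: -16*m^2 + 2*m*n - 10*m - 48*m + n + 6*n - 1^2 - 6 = -16*m^2 - 58*m + n*(2*m + 7) - 7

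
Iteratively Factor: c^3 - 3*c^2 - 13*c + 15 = (c - 5)*(c^2 + 2*c - 3) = (c - 5)*(c + 3)*(c - 1)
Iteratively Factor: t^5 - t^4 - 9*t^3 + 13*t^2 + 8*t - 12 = (t - 2)*(t^4 + t^3 - 7*t^2 - t + 6) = (t - 2)*(t + 1)*(t^3 - 7*t + 6) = (t - 2)*(t - 1)*(t + 1)*(t^2 + t - 6) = (t - 2)^2*(t - 1)*(t + 1)*(t + 3)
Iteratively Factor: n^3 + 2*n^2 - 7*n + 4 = (n - 1)*(n^2 + 3*n - 4) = (n - 1)^2*(n + 4)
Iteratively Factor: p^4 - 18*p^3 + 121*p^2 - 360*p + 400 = (p - 5)*(p^3 - 13*p^2 + 56*p - 80) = (p - 5)^2*(p^2 - 8*p + 16) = (p - 5)^2*(p - 4)*(p - 4)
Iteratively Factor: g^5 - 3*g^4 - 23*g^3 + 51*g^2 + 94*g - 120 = (g - 3)*(g^4 - 23*g^2 - 18*g + 40) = (g - 3)*(g - 1)*(g^3 + g^2 - 22*g - 40) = (g - 3)*(g - 1)*(g + 2)*(g^2 - g - 20) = (g - 3)*(g - 1)*(g + 2)*(g + 4)*(g - 5)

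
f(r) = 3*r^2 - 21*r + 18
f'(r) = 6*r - 21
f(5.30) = -9.03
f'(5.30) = 10.80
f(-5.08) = 202.10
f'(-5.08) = -51.48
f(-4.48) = 172.29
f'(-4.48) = -47.88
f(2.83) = -17.40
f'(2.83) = -4.02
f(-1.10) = 44.73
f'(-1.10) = -27.60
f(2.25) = -14.06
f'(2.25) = -7.50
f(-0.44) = 27.82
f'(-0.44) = -23.64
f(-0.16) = 21.44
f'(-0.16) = -21.96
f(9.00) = 72.00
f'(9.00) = 33.00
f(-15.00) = 1008.00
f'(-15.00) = -111.00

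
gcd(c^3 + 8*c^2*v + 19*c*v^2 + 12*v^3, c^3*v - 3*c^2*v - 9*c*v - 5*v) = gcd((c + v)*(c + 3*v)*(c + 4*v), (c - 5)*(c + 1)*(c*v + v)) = 1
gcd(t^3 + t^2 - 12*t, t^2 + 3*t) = t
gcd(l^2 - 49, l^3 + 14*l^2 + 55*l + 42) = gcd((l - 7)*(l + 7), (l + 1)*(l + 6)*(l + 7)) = l + 7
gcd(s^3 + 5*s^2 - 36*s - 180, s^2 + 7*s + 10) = s + 5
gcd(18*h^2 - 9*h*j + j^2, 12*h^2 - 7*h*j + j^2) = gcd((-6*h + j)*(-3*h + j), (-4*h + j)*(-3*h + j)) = 3*h - j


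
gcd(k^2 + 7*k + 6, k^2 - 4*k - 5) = k + 1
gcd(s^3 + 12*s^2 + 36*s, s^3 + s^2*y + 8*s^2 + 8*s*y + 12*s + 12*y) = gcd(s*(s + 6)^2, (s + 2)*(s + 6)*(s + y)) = s + 6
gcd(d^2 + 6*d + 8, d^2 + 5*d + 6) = d + 2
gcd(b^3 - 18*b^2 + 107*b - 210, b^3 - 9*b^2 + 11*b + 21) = b - 7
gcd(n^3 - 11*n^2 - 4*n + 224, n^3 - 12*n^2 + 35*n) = n - 7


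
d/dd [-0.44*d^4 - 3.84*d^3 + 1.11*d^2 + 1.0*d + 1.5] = -1.76*d^3 - 11.52*d^2 + 2.22*d + 1.0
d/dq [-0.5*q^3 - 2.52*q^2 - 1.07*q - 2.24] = -1.5*q^2 - 5.04*q - 1.07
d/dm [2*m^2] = 4*m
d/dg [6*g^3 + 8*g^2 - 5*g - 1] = 18*g^2 + 16*g - 5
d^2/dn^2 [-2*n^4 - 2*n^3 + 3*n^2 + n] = -24*n^2 - 12*n + 6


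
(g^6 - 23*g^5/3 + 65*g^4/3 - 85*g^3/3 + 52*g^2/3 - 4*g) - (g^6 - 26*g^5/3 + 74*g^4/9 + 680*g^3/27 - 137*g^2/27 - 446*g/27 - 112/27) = g^5 + 121*g^4/9 - 1445*g^3/27 + 605*g^2/27 + 338*g/27 + 112/27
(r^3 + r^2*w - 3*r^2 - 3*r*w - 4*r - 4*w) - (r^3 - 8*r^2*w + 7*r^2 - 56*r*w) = 9*r^2*w - 10*r^2 + 53*r*w - 4*r - 4*w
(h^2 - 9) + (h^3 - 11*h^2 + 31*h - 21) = h^3 - 10*h^2 + 31*h - 30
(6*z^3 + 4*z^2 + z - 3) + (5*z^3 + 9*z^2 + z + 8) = 11*z^3 + 13*z^2 + 2*z + 5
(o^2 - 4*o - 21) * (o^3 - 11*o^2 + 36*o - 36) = o^5 - 15*o^4 + 59*o^3 + 51*o^2 - 612*o + 756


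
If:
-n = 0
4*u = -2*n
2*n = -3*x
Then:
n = 0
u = 0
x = 0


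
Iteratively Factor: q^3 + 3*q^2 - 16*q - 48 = (q + 4)*(q^2 - q - 12) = (q - 4)*(q + 4)*(q + 3)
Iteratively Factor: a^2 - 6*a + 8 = (a - 2)*(a - 4)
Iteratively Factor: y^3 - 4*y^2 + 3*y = (y)*(y^2 - 4*y + 3) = y*(y - 1)*(y - 3)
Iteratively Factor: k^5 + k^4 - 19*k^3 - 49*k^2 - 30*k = (k - 5)*(k^4 + 6*k^3 + 11*k^2 + 6*k) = (k - 5)*(k + 2)*(k^3 + 4*k^2 + 3*k) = k*(k - 5)*(k + 2)*(k^2 + 4*k + 3) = k*(k - 5)*(k + 1)*(k + 2)*(k + 3)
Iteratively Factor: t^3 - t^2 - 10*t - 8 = (t + 1)*(t^2 - 2*t - 8) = (t - 4)*(t + 1)*(t + 2)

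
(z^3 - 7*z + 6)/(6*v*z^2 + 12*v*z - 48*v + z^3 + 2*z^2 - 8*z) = (z^2 + 2*z - 3)/(6*v*z + 24*v + z^2 + 4*z)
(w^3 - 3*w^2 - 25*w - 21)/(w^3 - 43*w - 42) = (w + 3)/(w + 6)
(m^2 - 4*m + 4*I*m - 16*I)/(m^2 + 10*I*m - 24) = (m - 4)/(m + 6*I)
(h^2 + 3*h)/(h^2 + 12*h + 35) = h*(h + 3)/(h^2 + 12*h + 35)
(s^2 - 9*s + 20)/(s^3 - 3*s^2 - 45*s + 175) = (s - 4)/(s^2 + 2*s - 35)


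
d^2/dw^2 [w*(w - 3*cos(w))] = 3*w*cos(w) + 6*sin(w) + 2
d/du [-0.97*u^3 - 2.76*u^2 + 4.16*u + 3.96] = -2.91*u^2 - 5.52*u + 4.16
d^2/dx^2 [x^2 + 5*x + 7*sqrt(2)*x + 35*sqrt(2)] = 2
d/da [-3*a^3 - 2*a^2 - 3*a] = -9*a^2 - 4*a - 3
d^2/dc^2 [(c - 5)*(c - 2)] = 2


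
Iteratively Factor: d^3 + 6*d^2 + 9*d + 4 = (d + 1)*(d^2 + 5*d + 4) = (d + 1)*(d + 4)*(d + 1)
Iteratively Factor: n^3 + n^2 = (n)*(n^2 + n) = n^2*(n + 1)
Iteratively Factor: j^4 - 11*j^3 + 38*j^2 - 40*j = (j)*(j^3 - 11*j^2 + 38*j - 40) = j*(j - 2)*(j^2 - 9*j + 20) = j*(j - 5)*(j - 2)*(j - 4)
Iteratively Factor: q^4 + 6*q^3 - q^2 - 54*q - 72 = (q + 3)*(q^3 + 3*q^2 - 10*q - 24) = (q - 3)*(q + 3)*(q^2 + 6*q + 8) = (q - 3)*(q + 2)*(q + 3)*(q + 4)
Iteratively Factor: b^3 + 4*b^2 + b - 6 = (b + 2)*(b^2 + 2*b - 3) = (b - 1)*(b + 2)*(b + 3)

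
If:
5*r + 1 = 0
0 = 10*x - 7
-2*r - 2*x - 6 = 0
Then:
No Solution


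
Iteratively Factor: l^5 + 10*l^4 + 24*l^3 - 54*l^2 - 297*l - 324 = (l + 4)*(l^4 + 6*l^3 - 54*l - 81) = (l - 3)*(l + 4)*(l^3 + 9*l^2 + 27*l + 27) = (l - 3)*(l + 3)*(l + 4)*(l^2 + 6*l + 9) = (l - 3)*(l + 3)^2*(l + 4)*(l + 3)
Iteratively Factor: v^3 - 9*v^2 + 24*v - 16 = (v - 4)*(v^2 - 5*v + 4) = (v - 4)*(v - 1)*(v - 4)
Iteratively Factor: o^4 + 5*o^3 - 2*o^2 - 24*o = (o + 3)*(o^3 + 2*o^2 - 8*o) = (o + 3)*(o + 4)*(o^2 - 2*o) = o*(o + 3)*(o + 4)*(o - 2)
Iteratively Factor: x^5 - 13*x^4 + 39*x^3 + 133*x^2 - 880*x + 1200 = (x - 5)*(x^4 - 8*x^3 - x^2 + 128*x - 240) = (x - 5)*(x - 3)*(x^3 - 5*x^2 - 16*x + 80) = (x - 5)^2*(x - 3)*(x^2 - 16) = (x - 5)^2*(x - 3)*(x + 4)*(x - 4)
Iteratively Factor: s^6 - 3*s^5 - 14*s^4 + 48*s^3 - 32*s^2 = (s - 1)*(s^5 - 2*s^4 - 16*s^3 + 32*s^2) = (s - 2)*(s - 1)*(s^4 - 16*s^2) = (s - 2)*(s - 1)*(s + 4)*(s^3 - 4*s^2) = s*(s - 2)*(s - 1)*(s + 4)*(s^2 - 4*s) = s^2*(s - 2)*(s - 1)*(s + 4)*(s - 4)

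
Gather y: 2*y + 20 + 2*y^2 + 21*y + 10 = 2*y^2 + 23*y + 30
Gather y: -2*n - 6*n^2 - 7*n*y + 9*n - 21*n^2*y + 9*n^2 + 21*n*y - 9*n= 3*n^2 - 2*n + y*(-21*n^2 + 14*n)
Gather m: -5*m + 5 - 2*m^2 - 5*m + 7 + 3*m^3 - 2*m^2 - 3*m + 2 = 3*m^3 - 4*m^2 - 13*m + 14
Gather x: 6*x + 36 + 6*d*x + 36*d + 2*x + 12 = 36*d + x*(6*d + 8) + 48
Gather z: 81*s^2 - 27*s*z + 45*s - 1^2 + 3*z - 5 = 81*s^2 + 45*s + z*(3 - 27*s) - 6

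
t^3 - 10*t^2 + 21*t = t*(t - 7)*(t - 3)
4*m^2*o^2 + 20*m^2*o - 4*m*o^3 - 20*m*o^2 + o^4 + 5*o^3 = o*(-2*m + o)^2*(o + 5)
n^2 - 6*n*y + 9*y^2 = (n - 3*y)^2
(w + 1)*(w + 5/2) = w^2 + 7*w/2 + 5/2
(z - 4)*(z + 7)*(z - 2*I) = z^3 + 3*z^2 - 2*I*z^2 - 28*z - 6*I*z + 56*I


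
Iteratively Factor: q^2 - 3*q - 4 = (q - 4)*(q + 1)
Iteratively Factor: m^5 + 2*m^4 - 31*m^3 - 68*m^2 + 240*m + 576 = (m + 3)*(m^4 - m^3 - 28*m^2 + 16*m + 192) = (m - 4)*(m + 3)*(m^3 + 3*m^2 - 16*m - 48) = (m - 4)*(m + 3)^2*(m^2 - 16) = (m - 4)*(m + 3)^2*(m + 4)*(m - 4)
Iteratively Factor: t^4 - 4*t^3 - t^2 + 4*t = (t - 4)*(t^3 - t) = t*(t - 4)*(t^2 - 1) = t*(t - 4)*(t + 1)*(t - 1)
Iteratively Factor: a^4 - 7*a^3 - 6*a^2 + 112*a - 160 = (a - 2)*(a^3 - 5*a^2 - 16*a + 80) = (a - 5)*(a - 2)*(a^2 - 16) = (a - 5)*(a - 4)*(a - 2)*(a + 4)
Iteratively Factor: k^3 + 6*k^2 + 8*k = (k + 4)*(k^2 + 2*k) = k*(k + 4)*(k + 2)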